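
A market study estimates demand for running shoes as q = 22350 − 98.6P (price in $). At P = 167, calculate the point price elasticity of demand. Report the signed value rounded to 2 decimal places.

-2.80

dq/dP = −98.6. At P = 167, q = 22350 − 98.6(167) = 5883.8.
Ed = (dq/dP)·(P/q) = −98.6 × (167/5883.8) = -2.7985…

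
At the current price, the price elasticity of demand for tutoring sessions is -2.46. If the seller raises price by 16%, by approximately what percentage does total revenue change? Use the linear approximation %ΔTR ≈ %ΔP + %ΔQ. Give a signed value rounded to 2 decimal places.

-23.36%

%ΔQ ≈ Ed × %ΔP = (-2.46) × (+16%) = -39.3600%
%ΔTR ≈ %ΔP + %ΔQ = (+16%) + (-39.3600%) = -23.3600%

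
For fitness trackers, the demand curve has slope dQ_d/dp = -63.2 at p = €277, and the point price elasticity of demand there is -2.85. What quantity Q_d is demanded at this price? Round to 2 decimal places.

6142.60

Ed = (dQ_d/dp)·(p/Q_d) ⇒ Q_d = (dQ_d/dp)·p/Ed = (-63.2)·277/(-2.85) = 6142.5964…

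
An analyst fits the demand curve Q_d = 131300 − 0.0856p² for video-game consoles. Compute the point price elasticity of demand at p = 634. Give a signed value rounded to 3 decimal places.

dQ_d/dp = −2·0.0856·p = -108.5408. At p = 634, Q_d = 96892.5664.
Ed = (dQ_d/dp)·(p/Q_d) = (-108.5408) × (634/96892.5664) = -0.71021…

-0.710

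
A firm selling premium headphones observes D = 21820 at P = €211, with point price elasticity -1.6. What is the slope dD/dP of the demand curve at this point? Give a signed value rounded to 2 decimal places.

-165.46

Ed = (dD/dP)·(P/D) ⇒ dD/dP = Ed·D/P = (-1.6)·21820/211 = -165.4597…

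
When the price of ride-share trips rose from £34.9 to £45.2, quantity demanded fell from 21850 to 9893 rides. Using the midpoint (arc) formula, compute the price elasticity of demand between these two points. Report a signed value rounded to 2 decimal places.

%ΔQ = (9893 − 21850) / [(21850 + 9893)/2] = -11957/15871.5 = -0.753362…
%ΔP = (45.2 − 34.9) / [(34.9 + 45.2)/2] = 10.3/40.05 = 0.257178…
Arc Ed = %ΔQ / %ΔP = (-11957/15871.5) / (10.3/40.05) = -2.9293…

-2.93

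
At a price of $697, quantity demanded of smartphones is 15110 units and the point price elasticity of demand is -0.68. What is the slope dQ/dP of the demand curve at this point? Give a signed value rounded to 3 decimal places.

Ed = (dQ/dP)·(P/Q) ⇒ dQ/dP = Ed·Q/P = (-0.68)·15110/697 = -14.74146…

-14.741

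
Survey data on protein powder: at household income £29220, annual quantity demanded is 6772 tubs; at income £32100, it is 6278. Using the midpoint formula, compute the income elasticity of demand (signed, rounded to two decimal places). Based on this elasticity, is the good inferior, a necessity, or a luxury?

%ΔQ = (6278 − 6772)/[( 6772 + 6278)/2] = -494/6525 = -0.075708…
%ΔIncome = (32100 − 29220)/[( 29220 + 32100)/2] = 2880/30660 = 0.093933…
E_income = (-494/6525) / (2880/30660) = -0.8059…
E_income < 0 ⇒ inferior good.

-0.81; inferior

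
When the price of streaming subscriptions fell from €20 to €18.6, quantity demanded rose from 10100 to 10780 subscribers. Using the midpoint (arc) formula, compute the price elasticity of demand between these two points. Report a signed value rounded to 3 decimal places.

-0.898

%ΔQ = (10780 − 10100) / [(10100 + 10780)/2] = 680/10440 = 0.065134…
%ΔP = (18.6 − 20) / [(20 + 18.6)/2] = -1.4/19.3 = -0.072538…
Arc Ed = %ΔQ / %ΔP = (680/10440) / (-1.4/19.3) = -0.89792…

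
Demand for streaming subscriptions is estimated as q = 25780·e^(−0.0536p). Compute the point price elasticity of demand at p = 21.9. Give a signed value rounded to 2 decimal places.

-1.17

dq/dp = −0.0536·q = -427.224. At p = 21.9, q = 7970.59.
Ed = (dq/dp)·(p/q) = (-427.224) × (21.9/7970.59) = -1.1738…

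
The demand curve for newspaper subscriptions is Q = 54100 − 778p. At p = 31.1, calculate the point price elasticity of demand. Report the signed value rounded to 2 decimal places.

-0.81

dQ/dp = −778. At p = 31.1, Q = 54100 − 778(31.1) = 29904.2.
Ed = (dQ/dp)·(p/Q) = −778 × (31.1/29904.2) = -0.8091…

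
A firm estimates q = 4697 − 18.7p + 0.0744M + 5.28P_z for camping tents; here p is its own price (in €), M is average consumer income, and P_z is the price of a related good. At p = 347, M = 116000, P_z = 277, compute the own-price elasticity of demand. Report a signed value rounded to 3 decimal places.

-0.782

At the given values, q = 4697 − 18.7(347) + 0.0744(116000) + 5.28(277) = 8301.06.
∂q/∂p = −18.7.
E = (-18.7) × (347/8301.06) = -0.78169…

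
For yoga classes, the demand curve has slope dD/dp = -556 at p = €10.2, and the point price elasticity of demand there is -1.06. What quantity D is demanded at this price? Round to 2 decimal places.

Ed = (dD/dp)·(p/D) ⇒ D = (dD/dp)·p/Ed = (-556)·10.2/(-1.06) = 5350.1886…

5350.19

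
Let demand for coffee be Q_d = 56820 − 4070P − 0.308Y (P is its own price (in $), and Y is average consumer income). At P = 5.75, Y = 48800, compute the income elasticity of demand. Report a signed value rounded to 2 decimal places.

At the given values, Q_d = 56820 − 4070(5.75) − 0.308(48800) = 18387.1.
∂Q_d/∂Y = -0.308.
E = (-0.308) × (48800/18387.1) = -0.8174…

-0.82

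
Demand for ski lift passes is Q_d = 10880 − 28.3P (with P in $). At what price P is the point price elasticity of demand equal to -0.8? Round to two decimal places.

Ed = −28.3P/(10880 − 28.3P). Set this equal to -0.8:
28.3P = 0.8·(10880 − 28.3P) ⇒ 28.3P(1 + 0.8) = 0.8·10880
P = 0.8·10880 / (28.3·1.8) = 170.8676…

170.87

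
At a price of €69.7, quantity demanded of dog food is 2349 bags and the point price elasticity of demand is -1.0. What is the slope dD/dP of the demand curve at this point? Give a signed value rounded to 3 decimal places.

Ed = (dD/dP)·(P/D) ⇒ dD/dP = Ed·D/P = (-1.0)·2349/69.7 = -33.70157…

-33.702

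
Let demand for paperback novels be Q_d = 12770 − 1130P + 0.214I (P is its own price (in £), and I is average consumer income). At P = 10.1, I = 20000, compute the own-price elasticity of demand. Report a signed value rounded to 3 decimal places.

At the given values, Q_d = 12770 − 1130(10.1) + 0.214(20000) = 5637.
∂Q_d/∂P = −1130.
E = (-1130) × (10.1/5637) = -2.02465…

-2.025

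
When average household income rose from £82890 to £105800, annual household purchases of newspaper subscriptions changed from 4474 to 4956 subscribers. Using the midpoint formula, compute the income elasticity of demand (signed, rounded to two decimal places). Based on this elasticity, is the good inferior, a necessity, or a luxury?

0.42; necessity

%ΔQ = (4956 − 4474)/[( 4474 + 4956)/2] = 482/4715 = 0.102226…
%ΔIncome = (105800 − 82890)/[( 82890 + 105800)/2] = 22910/94345 = 0.242832…
E_income = (482/4715) / (22910/94345) = 0.4209…
0 < E_income < 1 ⇒ normal good, necessity.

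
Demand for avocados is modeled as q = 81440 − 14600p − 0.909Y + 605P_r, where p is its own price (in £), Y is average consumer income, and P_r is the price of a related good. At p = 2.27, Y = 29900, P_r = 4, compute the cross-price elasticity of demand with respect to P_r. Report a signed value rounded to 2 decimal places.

At the given values, q = 81440 − 14600(2.27) − 0.909(29900) + 605(4) = 23538.9.
∂q/∂P_r = 605.
E = (605) × (4/23538.9) = 0.1028…

0.10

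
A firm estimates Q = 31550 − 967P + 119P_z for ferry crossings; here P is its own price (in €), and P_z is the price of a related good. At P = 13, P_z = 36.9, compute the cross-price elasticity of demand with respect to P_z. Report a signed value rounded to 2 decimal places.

0.19

At the given values, Q = 31550 − 967(13) + 119(36.9) = 23370.1.
∂Q/∂P_z = 119.
E = (119) × (36.9/23370.1) = 0.1878…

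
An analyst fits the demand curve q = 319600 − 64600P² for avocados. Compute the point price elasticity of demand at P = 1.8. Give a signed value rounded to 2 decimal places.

dq/dP = −2·64600·P = -232560. At P = 1.8, q = 110296.
Ed = (dq/dP)·(P/q) = (-232560) × (1.8/110296) = -3.7953…

-3.80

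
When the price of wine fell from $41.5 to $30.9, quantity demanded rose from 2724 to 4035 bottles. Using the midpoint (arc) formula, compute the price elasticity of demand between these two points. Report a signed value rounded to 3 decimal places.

%ΔQ = (4035 − 2724) / [(2724 + 4035)/2] = 1311/3379.5 = 0.387927…
%ΔP = (30.9 − 41.5) / [(41.5 + 30.9)/2] = -10.6/36.2 = -0.292817…
Arc Ed = %ΔQ / %ΔP = (1311/3379.5) / (-10.6/36.2) = -1.32480…

-1.325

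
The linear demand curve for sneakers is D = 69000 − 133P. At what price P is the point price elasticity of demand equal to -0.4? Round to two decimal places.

Ed = −133P/(69000 − 133P). Set this equal to -0.4:
133P = 0.4·(69000 − 133P) ⇒ 133P(1 + 0.4) = 0.4·69000
P = 0.4·69000 / (133·1.4) = 148.2277…

148.23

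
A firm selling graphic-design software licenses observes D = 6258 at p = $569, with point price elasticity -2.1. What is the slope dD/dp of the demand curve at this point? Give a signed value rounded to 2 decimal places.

-23.10

Ed = (dD/dp)·(p/D) ⇒ dD/dp = Ed·D/p = (-2.1)·6258/569 = -23.0963…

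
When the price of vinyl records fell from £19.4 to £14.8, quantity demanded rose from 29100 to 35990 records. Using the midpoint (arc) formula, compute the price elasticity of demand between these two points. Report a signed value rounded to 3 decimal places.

-0.787

%ΔQ = (35990 − 29100) / [(29100 + 35990)/2] = 6890/32545 = 0.211706…
%ΔP = (14.8 − 19.4) / [(19.4 + 14.8)/2] = -4.6/17.1 = -0.269005…
Arc Ed = %ΔQ / %ΔP = (6890/32545) / (-4.6/17.1) = -0.78699…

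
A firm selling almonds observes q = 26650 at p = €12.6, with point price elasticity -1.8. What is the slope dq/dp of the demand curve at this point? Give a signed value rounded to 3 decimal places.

Ed = (dq/dp)·(p/q) ⇒ dq/dp = Ed·q/p = (-1.8)·26650/12.6 = -3807.14285…

-3807.143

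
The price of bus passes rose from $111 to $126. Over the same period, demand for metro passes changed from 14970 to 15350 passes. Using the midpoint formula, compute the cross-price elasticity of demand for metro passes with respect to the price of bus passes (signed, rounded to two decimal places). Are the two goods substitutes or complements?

0.20; substitutes

%ΔQ_{metro passes} = (15350 − 14970)/avg = 380/15160 = 0.025065…
%ΔP_{bus passes} = (126 − 111)/avg = 15/118.5 = 0.126582…
E_cross = (380/15160) / (15/118.5) = 0.1980…
E_cross > 0 ⇒ the goods are substitutes.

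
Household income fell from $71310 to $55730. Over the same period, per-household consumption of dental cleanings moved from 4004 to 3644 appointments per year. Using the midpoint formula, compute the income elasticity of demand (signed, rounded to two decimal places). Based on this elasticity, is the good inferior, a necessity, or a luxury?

%ΔQ = (3644 − 4004)/[( 4004 + 3644)/2] = -360/3824 = -0.094142…
%ΔIncome = (55730 − 71310)/[( 71310 + 55730)/2] = -15580/63520 = -0.245277…
E_income = (-360/3824) / (-15580/63520) = 0.3838…
0 < E_income < 1 ⇒ normal good, necessity.

0.38; necessity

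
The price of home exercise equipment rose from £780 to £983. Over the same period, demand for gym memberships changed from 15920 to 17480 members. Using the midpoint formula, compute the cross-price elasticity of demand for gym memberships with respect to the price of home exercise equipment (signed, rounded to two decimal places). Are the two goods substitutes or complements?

%ΔQ_{gym memberships} = (17480 − 15920)/avg = 1560/16700 = 0.093413…
%ΔP_{home exercise equipment} = (983 − 780)/avg = 203/881.5 = 0.230289…
E_cross = (1560/16700) / (203/881.5) = 0.4056…
E_cross > 0 ⇒ the goods are substitutes.

0.41; substitutes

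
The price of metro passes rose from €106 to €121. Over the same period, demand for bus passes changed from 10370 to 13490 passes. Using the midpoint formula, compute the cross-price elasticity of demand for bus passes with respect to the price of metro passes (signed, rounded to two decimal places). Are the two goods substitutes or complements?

%ΔQ_{bus passes} = (13490 − 10370)/avg = 3120/11930 = 0.261525…
%ΔP_{metro passes} = (121 − 106)/avg = 15/113.5 = 0.132158…
E_cross = (3120/11930) / (15/113.5) = 1.9788…
E_cross > 0 ⇒ the goods are substitutes.

1.98; substitutes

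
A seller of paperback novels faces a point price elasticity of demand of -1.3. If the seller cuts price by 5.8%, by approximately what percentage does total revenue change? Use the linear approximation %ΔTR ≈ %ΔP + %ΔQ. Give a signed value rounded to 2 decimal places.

+1.74%

%ΔQ ≈ Ed × %ΔP = (-1.3) × (-5.8%) = +7.5400%
%ΔTR ≈ %ΔP + %ΔQ = (-5.8%) + (+7.5400%) = +1.7400%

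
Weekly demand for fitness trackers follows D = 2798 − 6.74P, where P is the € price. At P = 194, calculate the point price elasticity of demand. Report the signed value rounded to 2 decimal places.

dD/dP = −6.74. At P = 194, D = 2798 − 6.74(194) = 1490.44.
Ed = (dD/dP)·(P/D) = −6.74 × (194/1490.44) = -0.8772…

-0.88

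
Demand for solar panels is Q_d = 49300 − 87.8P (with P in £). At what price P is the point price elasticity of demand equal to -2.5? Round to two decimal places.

Ed = −87.8P/(49300 − 87.8P). Set this equal to -2.5:
87.8P = 2.5·(49300 − 87.8P) ⇒ 87.8P(1 + 2.5) = 2.5·49300
P = 2.5·49300 / (87.8·3.5) = 401.0738…

401.07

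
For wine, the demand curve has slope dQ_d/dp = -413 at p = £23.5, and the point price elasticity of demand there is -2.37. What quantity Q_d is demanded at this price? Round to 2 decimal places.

Ed = (dQ_d/dp)·(p/Q_d) ⇒ Q_d = (dQ_d/dp)·p/Ed = (-413)·23.5/(-2.37) = 4095.1476…

4095.15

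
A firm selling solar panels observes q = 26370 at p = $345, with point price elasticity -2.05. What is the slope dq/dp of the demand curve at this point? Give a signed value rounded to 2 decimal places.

Ed = (dq/dp)·(p/q) ⇒ dq/dp = Ed·q/p = (-2.05)·26370/345 = -156.6913…

-156.69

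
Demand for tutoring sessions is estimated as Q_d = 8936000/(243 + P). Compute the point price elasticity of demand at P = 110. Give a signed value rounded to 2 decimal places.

dQ_d/dP = −8936000/(243 + P)² = -71.7123. At P = 110, Q_d = 25314.4.
Ed = (dQ_d/dP)·(P/Q_d) = (-71.7123) × (110/25314.4) = -0.3116…

-0.31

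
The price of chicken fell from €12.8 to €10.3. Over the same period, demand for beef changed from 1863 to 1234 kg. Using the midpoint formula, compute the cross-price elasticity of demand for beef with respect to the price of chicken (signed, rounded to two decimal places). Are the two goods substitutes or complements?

1.88; substitutes

%ΔQ_{beef} = (1234 − 1863)/avg = -629/1548.5 = -0.406199…
%ΔP_{chicken} = (10.3 − 12.8)/avg = -2.5/11.55 = -0.216450…
E_cross = (-629/1548.5) / (-2.5/11.55) = 1.8766…
E_cross > 0 ⇒ the goods are substitutes.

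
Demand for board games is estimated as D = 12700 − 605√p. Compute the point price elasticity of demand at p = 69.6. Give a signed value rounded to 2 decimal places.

dD/dp = −605/(2√p) = -36.2594. At p = 69.6, D = 7652.69.
Ed = (dD/dp)·(p/D) = (-36.2594) × (69.6/7652.69) = -0.3297…

-0.33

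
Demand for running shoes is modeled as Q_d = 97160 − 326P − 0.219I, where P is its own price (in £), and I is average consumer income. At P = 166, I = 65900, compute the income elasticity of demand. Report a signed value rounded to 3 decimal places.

At the given values, Q_d = 97160 − 326(166) − 0.219(65900) = 28611.9.
∂Q_d/∂I = -0.219.
E = (-0.219) × (65900/28611.9) = -0.50440…

-0.504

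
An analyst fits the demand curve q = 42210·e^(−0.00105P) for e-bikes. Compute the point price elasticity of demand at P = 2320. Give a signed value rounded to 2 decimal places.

dq/dP = −0.00105·q = -3.8785. At P = 2320, q = 3693.81.
Ed = (dq/dP)·(P/q) = (-3.8785) × (2320/3693.81) = -2.436

-2.44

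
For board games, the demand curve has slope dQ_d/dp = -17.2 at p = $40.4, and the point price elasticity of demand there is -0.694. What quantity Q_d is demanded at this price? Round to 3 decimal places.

1001.268

Ed = (dQ_d/dp)·(p/Q_d) ⇒ Q_d = (dQ_d/dp)·p/Ed = (-17.2)·40.4/(-0.694) = 1001.26801…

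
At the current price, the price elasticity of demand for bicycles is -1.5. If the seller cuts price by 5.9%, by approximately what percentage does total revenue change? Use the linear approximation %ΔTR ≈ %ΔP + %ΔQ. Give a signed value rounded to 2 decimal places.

+2.95%

%ΔQ ≈ Ed × %ΔP = (-1.5) × (-5.9%) = +8.8500%
%ΔTR ≈ %ΔP + %ΔQ = (-5.9%) + (+8.8500%) = +2.9500%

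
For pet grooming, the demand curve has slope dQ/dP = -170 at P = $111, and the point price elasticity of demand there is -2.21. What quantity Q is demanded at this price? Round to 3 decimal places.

8538.462

Ed = (dQ/dP)·(P/Q) ⇒ Q = (dQ/dP)·P/Ed = (-170)·111/(-2.21) = 8538.46153…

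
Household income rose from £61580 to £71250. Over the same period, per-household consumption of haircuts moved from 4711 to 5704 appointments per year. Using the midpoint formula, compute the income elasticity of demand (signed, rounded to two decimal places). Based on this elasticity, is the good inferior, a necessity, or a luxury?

1.31; luxury

%ΔQ = (5704 − 4711)/[( 4711 + 5704)/2] = 993/5207.5 = 0.190686…
%ΔIncome = (71250 − 61580)/[( 61580 + 71250)/2] = 9670/66415 = 0.145599…
E_income = (993/5207.5) / (9670/66415) = 1.3096…
E_income > 1 ⇒ normal good, luxury.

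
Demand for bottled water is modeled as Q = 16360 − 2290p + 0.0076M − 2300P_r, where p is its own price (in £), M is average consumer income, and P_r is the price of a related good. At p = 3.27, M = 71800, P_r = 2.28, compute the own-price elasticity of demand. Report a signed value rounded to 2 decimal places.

At the given values, Q = 16360 − 2290(3.27) + 0.0076(71800) − 2300(2.28) = 4173.38.
∂Q/∂p = −2290.
E = (-2290) × (3.27/4173.38) = -1.7943…

-1.79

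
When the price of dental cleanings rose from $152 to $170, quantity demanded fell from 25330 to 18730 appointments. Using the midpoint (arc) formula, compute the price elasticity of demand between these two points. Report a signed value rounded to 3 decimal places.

%ΔQ = (18730 − 25330) / [(25330 + 18730)/2] = -6600/22030 = -0.299591…
%ΔP = (170 − 152) / [(152 + 170)/2] = 18/161 = 0.111801…
Arc Ed = %ΔQ / %ΔP = (-6600/22030) / (18/161) = -2.67967…

-2.680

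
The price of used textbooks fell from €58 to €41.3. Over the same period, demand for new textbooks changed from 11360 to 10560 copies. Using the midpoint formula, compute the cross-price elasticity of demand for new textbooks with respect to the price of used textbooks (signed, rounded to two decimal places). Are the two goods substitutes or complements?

0.22; substitutes

%ΔQ_{new textbooks} = (10560 − 11360)/avg = -800/10960 = -0.072992…
%ΔP_{used textbooks} = (41.3 − 58)/avg = -16.7/49.65 = -0.336354…
E_cross = (-800/10960) / (-16.7/49.65) = 0.2170…
E_cross > 0 ⇒ the goods are substitutes.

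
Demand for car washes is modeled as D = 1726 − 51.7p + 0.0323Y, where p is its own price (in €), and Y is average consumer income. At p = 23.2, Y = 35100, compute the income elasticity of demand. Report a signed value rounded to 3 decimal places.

At the given values, D = 1726 − 51.7(23.2) + 0.0323(35100) = 1660.29.
∂D/∂Y = 0.0323.
E = (0.0323) × (35100/1660.29) = 0.68285…

0.683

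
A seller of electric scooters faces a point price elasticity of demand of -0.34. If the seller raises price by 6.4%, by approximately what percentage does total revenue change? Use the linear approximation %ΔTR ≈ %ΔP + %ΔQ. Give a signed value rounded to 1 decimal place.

+4.2%

%ΔQ ≈ Ed × %ΔP = (-0.34) × (+6.4%) = -2.1760%
%ΔTR ≈ %ΔP + %ΔQ = (+6.4%) + (-2.1760%) = +4.2240%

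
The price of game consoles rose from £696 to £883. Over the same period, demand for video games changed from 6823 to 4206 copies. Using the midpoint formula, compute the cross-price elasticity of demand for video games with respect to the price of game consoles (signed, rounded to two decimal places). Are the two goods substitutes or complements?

%ΔQ_{video games} = (4206 − 6823)/avg = -2617/5514.5 = -0.474567…
%ΔP_{game consoles} = (883 − 696)/avg = 187/789.5 = 0.236858…
E_cross = (-2617/5514.5) / (187/789.5) = -2.0035…
E_cross < 0 ⇒ the goods are complements.

-2.00; complements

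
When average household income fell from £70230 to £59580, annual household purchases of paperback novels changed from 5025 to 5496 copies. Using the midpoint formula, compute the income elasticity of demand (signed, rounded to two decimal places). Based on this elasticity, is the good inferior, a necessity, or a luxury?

-0.55; inferior

%ΔQ = (5496 − 5025)/[( 5025 + 5496)/2] = 471/5260.5 = 0.089535…
%ΔIncome = (59580 − 70230)/[( 70230 + 59580)/2] = -10650/64905 = -0.164085…
E_income = (471/5260.5) / (-10650/64905) = -0.5456…
E_income < 0 ⇒ inferior good.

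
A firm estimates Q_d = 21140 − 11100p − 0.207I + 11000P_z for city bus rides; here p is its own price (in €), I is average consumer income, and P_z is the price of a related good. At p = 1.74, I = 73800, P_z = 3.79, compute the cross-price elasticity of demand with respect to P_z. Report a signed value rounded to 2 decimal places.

1.48

At the given values, Q_d = 21140 − 11100(1.74) − 0.207(73800) + 11000(3.79) = 28239.4.
∂Q_d/∂P_z = 11000.
E = (11000) × (3.79/28239.4) = 1.4763…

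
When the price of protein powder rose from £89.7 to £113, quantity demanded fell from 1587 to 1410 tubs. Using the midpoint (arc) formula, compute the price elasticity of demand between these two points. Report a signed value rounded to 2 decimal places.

-0.51

%ΔQ = (1410 − 1587) / [(1587 + 1410)/2] = -177/1498.5 = -0.118118…
%ΔP = (113 − 89.7) / [(89.7 + 113)/2] = 23.3/101.35 = 0.229896…
Arc Ed = %ΔQ / %ΔP = (-177/1498.5) / (23.3/101.35) = -0.5137…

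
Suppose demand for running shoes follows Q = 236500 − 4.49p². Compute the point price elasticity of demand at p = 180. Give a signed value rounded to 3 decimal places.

dQ/dp = −2·4.49·p = -1616.4. At p = 180, Q = 91024.
Ed = (dQ/dp)·(p/Q) = (-1616.4) × (180/91024) = -3.19643…

-3.196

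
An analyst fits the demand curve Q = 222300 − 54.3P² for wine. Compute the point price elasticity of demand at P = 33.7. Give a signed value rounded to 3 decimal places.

-0.768

dQ/dP = −2·54.3·P = -3659.82. At P = 33.7, Q = 160632.033.
Ed = (dQ/dP)·(P/Q) = (-3659.82) × (33.7/160632.033) = -0.76781…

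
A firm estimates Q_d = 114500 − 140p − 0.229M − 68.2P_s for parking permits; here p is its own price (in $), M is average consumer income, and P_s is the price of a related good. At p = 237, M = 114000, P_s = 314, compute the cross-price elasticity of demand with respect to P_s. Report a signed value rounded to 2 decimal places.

-0.63

At the given values, Q_d = 114500 − 140(237) − 0.229(114000) − 68.2(314) = 33799.2.
∂Q_d/∂P_s = -68.2.
E = (-68.2) × (314/33799.2) = -0.6335…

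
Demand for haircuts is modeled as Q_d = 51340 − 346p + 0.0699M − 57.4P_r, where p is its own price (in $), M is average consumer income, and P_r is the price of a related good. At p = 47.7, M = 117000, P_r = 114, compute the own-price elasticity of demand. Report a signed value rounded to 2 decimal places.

-0.45

At the given values, Q_d = 51340 − 346(47.7) + 0.0699(117000) − 57.4(114) = 36470.5.
∂Q_d/∂p = −346.
E = (-346) × (47.7/36470.5) = -0.4525…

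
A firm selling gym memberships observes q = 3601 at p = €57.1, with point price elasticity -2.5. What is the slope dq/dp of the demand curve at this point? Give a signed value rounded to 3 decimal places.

-157.662

Ed = (dq/dp)·(p/q) ⇒ dq/dp = Ed·q/p = (-2.5)·3601/57.1 = -157.66199…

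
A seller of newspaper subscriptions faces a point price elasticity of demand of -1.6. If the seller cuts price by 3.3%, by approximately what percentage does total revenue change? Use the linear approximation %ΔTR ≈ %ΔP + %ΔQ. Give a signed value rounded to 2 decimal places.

%ΔQ ≈ Ed × %ΔP = (-1.6) × (-3.3%) = +5.2800%
%ΔTR ≈ %ΔP + %ΔQ = (-3.3%) + (+5.2800%) = +1.9800%

+1.98%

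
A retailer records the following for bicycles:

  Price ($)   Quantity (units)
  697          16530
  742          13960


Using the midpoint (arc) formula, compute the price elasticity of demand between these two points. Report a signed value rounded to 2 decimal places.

-2.70

%ΔQ = (13960 − 16530) / [(16530 + 13960)/2] = -2570/15245 = -0.168579…
%ΔP = (742 − 697) / [(697 + 742)/2] = 45/719.5 = 0.062543…
Arc Ed = %ΔQ / %ΔP = (-2570/15245) / (45/719.5) = -2.6954…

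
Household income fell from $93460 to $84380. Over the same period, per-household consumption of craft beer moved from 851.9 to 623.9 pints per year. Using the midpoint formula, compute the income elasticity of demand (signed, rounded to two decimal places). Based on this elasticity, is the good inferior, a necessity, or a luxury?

3.03; luxury

%ΔQ = (623.9 − 851.9)/[( 851.9 + 623.9)/2] = -228/737.9 = -0.308984…
%ΔIncome = (84380 − 93460)/[( 93460 + 84380)/2] = -9080/88920 = -0.102114…
E_income = (-228/737.9) / (-9080/88920) = 3.0258…
E_income > 1 ⇒ normal good, luxury.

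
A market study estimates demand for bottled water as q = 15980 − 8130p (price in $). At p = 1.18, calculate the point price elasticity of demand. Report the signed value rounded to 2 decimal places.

-1.50

dq/dp = −8130. At p = 1.18, q = 15980 − 8130(1.18) = 6386.6.
Ed = (dq/dp)·(p/q) = −8130 × (1.18/6386.6) = -1.5021…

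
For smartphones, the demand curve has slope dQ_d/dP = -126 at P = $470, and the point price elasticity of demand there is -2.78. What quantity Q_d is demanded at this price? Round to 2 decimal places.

Ed = (dQ_d/dP)·(P/Q_d) ⇒ Q_d = (dQ_d/dP)·P/Ed = (-126)·470/(-2.78) = 21302.1582…

21302.16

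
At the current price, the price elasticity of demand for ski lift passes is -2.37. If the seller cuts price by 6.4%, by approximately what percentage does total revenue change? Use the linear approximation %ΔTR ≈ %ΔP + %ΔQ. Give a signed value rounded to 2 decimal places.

%ΔQ ≈ Ed × %ΔP = (-2.37) × (-6.4%) = +15.1680%
%ΔTR ≈ %ΔP + %ΔQ = (-6.4%) + (+15.1680%) = +8.7680%

+8.77%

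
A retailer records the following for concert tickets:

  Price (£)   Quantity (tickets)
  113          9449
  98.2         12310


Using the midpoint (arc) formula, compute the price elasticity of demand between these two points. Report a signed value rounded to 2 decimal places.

-1.88

%ΔQ = (12310 − 9449) / [(9449 + 12310)/2] = 2861/10879.5 = 0.262971…
%ΔP = (98.2 − 113) / [(113 + 98.2)/2] = -14.8/105.6 = -0.140151…
Arc Ed = %ΔQ / %ΔP = (2861/10879.5) / (-14.8/105.6) = -1.8763…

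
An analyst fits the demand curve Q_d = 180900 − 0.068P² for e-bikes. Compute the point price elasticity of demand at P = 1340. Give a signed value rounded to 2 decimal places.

dQ_d/dP = −2·0.068·P = -182.24. At P = 1340, Q_d = 58799.2.
Ed = (dQ_d/dP)·(P/Q_d) = (-182.24) × (1340/58799.2) = -4.1531…

-4.15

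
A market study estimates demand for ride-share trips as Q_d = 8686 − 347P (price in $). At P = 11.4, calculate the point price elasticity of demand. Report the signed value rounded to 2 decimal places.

-0.84

dQ_d/dP = −347. At P = 11.4, Q_d = 8686 − 347(11.4) = 4730.2.
Ed = (dQ_d/dP)·(P/Q_d) = −347 × (11.4/4730.2) = -0.8362…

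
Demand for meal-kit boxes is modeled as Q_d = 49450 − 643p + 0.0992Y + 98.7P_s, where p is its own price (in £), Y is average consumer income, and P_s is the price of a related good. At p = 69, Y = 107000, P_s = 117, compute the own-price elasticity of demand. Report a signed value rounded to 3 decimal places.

-1.628

At the given values, Q_d = 49450 − 643(69) + 0.0992(107000) + 98.7(117) = 27245.3.
∂Q_d/∂p = −643.
E = (-643) × (69/27245.3) = -1.62842…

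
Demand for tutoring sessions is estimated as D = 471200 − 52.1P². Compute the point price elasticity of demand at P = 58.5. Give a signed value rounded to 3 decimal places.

dD/dP = −2·52.1·P = -6095.7. At P = 58.5, D = 292900.775.
Ed = (dD/dP)·(P/D) = (-6095.7) × (58.5/292900.775) = -1.21747…

-1.217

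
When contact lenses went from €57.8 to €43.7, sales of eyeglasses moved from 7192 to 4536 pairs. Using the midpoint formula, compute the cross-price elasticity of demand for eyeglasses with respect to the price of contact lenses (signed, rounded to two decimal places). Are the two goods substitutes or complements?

1.63; substitutes

%ΔQ_{eyeglasses} = (4536 − 7192)/avg = -2656/5864 = -0.452933…
%ΔP_{contact lenses} = (43.7 − 57.8)/avg = -14.1/50.75 = -0.277832…
E_cross = (-2656/5864) / (-14.1/50.75) = 1.6302…
E_cross > 0 ⇒ the goods are substitutes.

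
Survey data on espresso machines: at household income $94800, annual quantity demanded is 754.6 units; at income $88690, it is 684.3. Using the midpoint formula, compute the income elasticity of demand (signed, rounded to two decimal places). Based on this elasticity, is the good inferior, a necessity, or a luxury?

1.47; luxury

%ΔQ = (684.3 − 754.6)/[( 754.6 + 684.3)/2] = -70.3/719.45 = -0.097713…
%ΔIncome = (88690 − 94800)/[( 94800 + 88690)/2] = -6110/91745 = -0.066597…
E_income = (-70.3/719.45) / (-6110/91745) = 1.4672…
E_income > 1 ⇒ normal good, luxury.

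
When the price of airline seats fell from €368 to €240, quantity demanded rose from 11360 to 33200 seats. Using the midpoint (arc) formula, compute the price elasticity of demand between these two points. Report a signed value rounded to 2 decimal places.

-2.33

%ΔQ = (33200 − 11360) / [(11360 + 33200)/2] = 21840/22280 = 0.980251…
%ΔP = (240 − 368) / [(368 + 240)/2] = -128/304 = -0.421052…
Arc Ed = %ΔQ / %ΔP = (21840/22280) / (-128/304) = -2.3280…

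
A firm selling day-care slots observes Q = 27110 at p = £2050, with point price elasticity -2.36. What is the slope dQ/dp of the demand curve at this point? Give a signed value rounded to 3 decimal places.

-31.210

Ed = (dQ/dp)·(p/Q) ⇒ dQ/dp = Ed·Q/p = (-2.36)·27110/2050 = -31.20956…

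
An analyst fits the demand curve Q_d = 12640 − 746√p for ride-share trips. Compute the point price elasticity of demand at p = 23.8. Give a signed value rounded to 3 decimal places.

dQ_d/dp = −746/(2√p) = -76.4575. At p = 23.8, Q_d = 9000.62.
Ed = (dQ_d/dp)·(p/Q_d) = (-76.4575) × (23.8/9000.62) = -0.20217…

-0.202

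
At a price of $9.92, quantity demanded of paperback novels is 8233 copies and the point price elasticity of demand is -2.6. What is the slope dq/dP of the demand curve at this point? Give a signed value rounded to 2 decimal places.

Ed = (dq/dP)·(P/q) ⇒ dq/dP = Ed·q/P = (-2.6)·8233/9.92 = -2157.8427…

-2157.84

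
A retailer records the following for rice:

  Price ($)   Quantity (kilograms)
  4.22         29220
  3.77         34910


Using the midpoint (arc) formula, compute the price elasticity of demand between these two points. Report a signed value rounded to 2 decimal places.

-1.58

%ΔQ = (34910 − 29220) / [(29220 + 34910)/2] = 5690/32065 = 0.177452…
%ΔP = (3.77 − 4.22) / [(4.22 + 3.77)/2] = -0.45/3.995 = -0.112640…
Arc Ed = %ΔQ / %ΔP = (5690/32065) / (-0.45/3.995) = -1.5753…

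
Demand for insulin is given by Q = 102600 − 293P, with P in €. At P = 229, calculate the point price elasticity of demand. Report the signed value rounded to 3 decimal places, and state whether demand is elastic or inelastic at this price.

dQ/dP = −293. At P = 229, Q = 102600 − 293(229) = 35503.
Ed = (dQ/dP)·(P/Q) = −293 × (229/35503) = -1.88989…
|Ed| = 1.890 > 1, so demand is elastic.

-1.890; elastic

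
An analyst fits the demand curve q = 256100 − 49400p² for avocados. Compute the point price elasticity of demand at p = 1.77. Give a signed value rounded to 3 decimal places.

dq/dp = −2·49400·p = -174876. At p = 1.77, q = 101334.74.
Ed = (dq/dp)·(p/q) = (-174876) × (1.77/101334.74) = -3.05453…

-3.055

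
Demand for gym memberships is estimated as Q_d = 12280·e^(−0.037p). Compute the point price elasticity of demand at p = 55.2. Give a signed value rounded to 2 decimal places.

dQ_d/dp = −0.037·Q_d = -58.9382. At p = 55.2, Q_d = 1592.92.
Ed = (dQ_d/dp)·(p/Q_d) = (-58.9382) × (55.2/1592.92) = -2.0424

-2.04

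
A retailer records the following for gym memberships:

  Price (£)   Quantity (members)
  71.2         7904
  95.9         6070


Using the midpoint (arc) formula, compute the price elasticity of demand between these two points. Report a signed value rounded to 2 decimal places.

%ΔQ = (6070 − 7904) / [(7904 + 6070)/2] = -1834/6987 = -0.262487…
%ΔP = (95.9 − 71.2) / [(71.2 + 95.9)/2] = 24.7/83.55 = 0.295631…
Arc Ed = %ΔQ / %ΔP = (-1834/6987) / (24.7/83.55) = -0.8878…

-0.89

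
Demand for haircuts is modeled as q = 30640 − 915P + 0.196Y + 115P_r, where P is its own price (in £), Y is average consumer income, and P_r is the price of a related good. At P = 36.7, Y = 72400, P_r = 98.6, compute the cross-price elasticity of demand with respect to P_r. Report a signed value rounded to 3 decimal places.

0.502

At the given values, q = 30640 − 915(36.7) + 0.196(72400) + 115(98.6) = 22588.9.
∂q/∂P_r = 115.
E = (115) × (98.6/22588.9) = 0.50197…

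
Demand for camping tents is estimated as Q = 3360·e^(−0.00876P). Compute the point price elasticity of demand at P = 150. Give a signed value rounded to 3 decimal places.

dQ/dP = −0.00876·Q = -7.91007. At P = 150, Q = 902.976.
Ed = (dQ/dP)·(P/Q) = (-7.91007) × (150/902.976) = -1.314

-1.314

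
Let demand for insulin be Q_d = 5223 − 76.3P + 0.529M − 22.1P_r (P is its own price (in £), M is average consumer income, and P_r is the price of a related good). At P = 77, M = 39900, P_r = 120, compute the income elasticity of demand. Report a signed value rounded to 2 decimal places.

1.19

At the given values, Q_d = 5223 − 76.3(77) + 0.529(39900) − 22.1(120) = 17803.
∂Q_d/∂M = 0.529.
E = (0.529) × (39900/17803) = 1.1855…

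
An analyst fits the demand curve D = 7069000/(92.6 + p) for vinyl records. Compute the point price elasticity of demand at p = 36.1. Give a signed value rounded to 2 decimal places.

-0.28

dD/dp = −7069000/(92.6 + p)² = -426.777. At p = 36.1, D = 54926.2.
Ed = (dD/dp)·(p/D) = (-426.777) × (36.1/54926.2) = -0.2804…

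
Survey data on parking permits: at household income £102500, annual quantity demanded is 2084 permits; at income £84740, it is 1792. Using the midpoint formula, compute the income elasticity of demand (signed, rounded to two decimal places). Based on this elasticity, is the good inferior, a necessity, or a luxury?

%ΔQ = (1792 − 2084)/[( 2084 + 1792)/2] = -292/1938 = -0.150670…
%ΔIncome = (84740 − 102500)/[( 102500 + 84740)/2] = -17760/93620 = -0.189703…
E_income = (-292/1938) / (-17760/93620) = 0.7942…
0 < E_income < 1 ⇒ normal good, necessity.

0.79; necessity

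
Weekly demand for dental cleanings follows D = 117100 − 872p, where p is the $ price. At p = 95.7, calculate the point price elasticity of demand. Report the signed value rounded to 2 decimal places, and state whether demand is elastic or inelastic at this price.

dD/dp = −872. At p = 95.7, D = 117100 − 872(95.7) = 33649.6.
Ed = (dD/dp)·(p/D) = −872 × (95.7/33649.6) = -2.4799…
|Ed| = 2.48 > 1, so demand is elastic.

-2.48; elastic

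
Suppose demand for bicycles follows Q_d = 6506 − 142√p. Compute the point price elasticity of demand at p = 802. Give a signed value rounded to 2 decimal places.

dQ_d/dp = −142/(2√p) = -2.5071. At p = 802, Q_d = 2484.62.
Ed = (dQ_d/dp)·(p/Q_d) = (-2.5071) × (802/2484.62) = -0.8092…

-0.81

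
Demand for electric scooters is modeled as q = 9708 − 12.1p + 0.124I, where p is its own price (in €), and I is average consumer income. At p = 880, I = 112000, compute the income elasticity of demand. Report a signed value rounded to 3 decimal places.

1.073

At the given values, q = 9708 − 12.1(880) + 0.124(112000) = 12948.
∂q/∂I = 0.124.
E = (0.124) × (112000/12948) = 1.07259…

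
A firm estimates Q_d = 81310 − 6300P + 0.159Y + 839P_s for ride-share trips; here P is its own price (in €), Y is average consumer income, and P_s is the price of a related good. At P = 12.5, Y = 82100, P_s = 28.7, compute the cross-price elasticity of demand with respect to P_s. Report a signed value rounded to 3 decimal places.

0.607

At the given values, Q_d = 81310 − 6300(12.5) + 0.159(82100) + 839(28.7) = 39693.2.
∂Q_d/∂P_s = 839.
E = (839) × (28.7/39693.2) = 0.60663…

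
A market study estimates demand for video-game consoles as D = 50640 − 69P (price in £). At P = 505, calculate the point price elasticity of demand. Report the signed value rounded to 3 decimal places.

dD/dP = −69. At P = 505, D = 50640 − 69(505) = 15795.
Ed = (dD/dP)·(P/D) = −69 × (505/15795) = -2.20607…

-2.206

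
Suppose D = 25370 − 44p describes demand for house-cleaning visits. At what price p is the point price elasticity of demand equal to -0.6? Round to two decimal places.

216.22

Ed = −44p/(25370 − 44p). Set this equal to -0.6:
44p = 0.6·(25370 − 44p) ⇒ 44p(1 + 0.6) = 0.6·25370
p = 0.6·25370 / (44·1.6) = 216.2215…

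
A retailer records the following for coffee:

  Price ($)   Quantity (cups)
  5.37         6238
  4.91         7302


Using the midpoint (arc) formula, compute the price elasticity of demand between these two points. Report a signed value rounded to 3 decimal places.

-1.756

%ΔQ = (7302 − 6238) / [(6238 + 7302)/2] = 1064/6770 = 0.157163…
%ΔP = (4.91 − 5.37) / [(5.37 + 4.91)/2] = -0.46/5.14 = -0.089494…
Arc Ed = %ΔQ / %ΔP = (1064/6770) / (-0.46/5.14) = -1.75613…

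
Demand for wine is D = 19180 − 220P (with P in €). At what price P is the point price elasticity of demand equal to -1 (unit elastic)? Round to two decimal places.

43.59

Ed = −220P/(19180 − 220P). Set this equal to -1:
220P = 1·(19180 − 220P) ⇒ 220P(1 + 1) = 1·19180
P = 1·19180 / (220·2) = 43.5909…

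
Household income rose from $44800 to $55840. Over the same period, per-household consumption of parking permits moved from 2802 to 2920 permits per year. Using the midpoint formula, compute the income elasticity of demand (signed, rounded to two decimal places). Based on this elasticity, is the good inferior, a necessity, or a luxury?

0.19; necessity

%ΔQ = (2920 − 2802)/[( 2802 + 2920)/2] = 118/2861 = 0.041244…
%ΔIncome = (55840 − 44800)/[( 44800 + 55840)/2] = 11040/50320 = 0.219395…
E_income = (118/2861) / (11040/50320) = 0.1879…
0 < E_income < 1 ⇒ normal good, necessity.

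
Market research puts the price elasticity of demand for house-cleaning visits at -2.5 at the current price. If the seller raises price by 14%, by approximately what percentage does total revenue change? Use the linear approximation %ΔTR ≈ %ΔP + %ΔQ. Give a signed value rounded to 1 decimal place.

%ΔQ ≈ Ed × %ΔP = (-2.5) × (+14%) = -35.0000%
%ΔTR ≈ %ΔP + %ΔQ = (+14%) + (-35.0000%) = -21.0000%

-21.0%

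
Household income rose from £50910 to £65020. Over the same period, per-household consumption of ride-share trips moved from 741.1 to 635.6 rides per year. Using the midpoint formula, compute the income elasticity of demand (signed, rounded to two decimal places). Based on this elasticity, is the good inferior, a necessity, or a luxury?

-0.63; inferior

%ΔQ = (635.6 − 741.1)/[( 741.1 + 635.6)/2] = -105.5/688.35 = -0.153265…
%ΔIncome = (65020 − 50910)/[( 50910 + 65020)/2] = 14110/57965 = 0.243422…
E_income = (-105.5/688.35) / (14110/57965) = -0.6296…
E_income < 0 ⇒ inferior good.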